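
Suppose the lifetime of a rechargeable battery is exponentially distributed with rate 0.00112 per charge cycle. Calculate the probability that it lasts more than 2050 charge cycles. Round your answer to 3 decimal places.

P(X > 2050) = e^(−λ·2050) = e^(−2.296) ≈ 0.101.

0.101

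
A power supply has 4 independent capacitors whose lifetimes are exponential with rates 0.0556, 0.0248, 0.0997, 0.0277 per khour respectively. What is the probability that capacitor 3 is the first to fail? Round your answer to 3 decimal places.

The time to first failure is exponential with rate Σλ = 0.0556 + 0.0248 + 0.0997 + 0.0277 = 0.2078.
P(capacitor 3 first) = λ_3/Σλ = 0.0997/0.2078 ≈ 0.480.

0.480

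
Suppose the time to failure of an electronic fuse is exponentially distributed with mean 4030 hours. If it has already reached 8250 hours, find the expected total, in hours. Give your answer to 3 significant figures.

The rate is λ = 1/4030 = 0.000248139 per hour.
By memorylessness, E[X | X > 8250] = 8250 + 1/λ = 8250 + 4030 = 12280 hours.

12300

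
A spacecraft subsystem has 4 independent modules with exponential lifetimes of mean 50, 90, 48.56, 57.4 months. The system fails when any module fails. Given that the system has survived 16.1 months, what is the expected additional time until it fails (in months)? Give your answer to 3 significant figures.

14.5

First-failure rate Σλ = 1/50 + 1/90 + 1/48.56 + 1/57.4 = 0.0691258.
By memorylessness the expected residual is 1/Σλ = 14.4664 months, regardless of the 16.1 already elapsed.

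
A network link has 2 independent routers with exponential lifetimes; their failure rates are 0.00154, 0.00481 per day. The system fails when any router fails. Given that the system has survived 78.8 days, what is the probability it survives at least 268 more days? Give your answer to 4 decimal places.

0.1824

Time to first failure ~ Exp(Σλ) with Σλ = 0.00635.
By memorylessness, P(T > 78.8+268 | T > 78.8) = P(T > 268) = e^(−0.00635·268) ≈ 0.1824.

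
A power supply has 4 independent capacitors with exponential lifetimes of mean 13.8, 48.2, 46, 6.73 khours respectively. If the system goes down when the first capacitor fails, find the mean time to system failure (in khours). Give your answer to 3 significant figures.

3.79

The first failure time is exponential with rate Σλ_i = 1/13.8 + 1/48.2 + 1/46 + 1/6.73 = 0.263538 per khour.
E[min] = 1/Σλ = 1/0.263538 = 3.79452 khours.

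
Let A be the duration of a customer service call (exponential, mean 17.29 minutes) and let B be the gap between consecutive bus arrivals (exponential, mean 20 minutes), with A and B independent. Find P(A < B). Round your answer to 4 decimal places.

λ_1 = 1/17.29 = 0.0578369, λ_2 = 1/20 = 0.05.
For independent exponentials, P(A < B) = λ_1/(λ_1+λ_2) = 0.0578369/0.107837 ≈ 0.5363.

0.5363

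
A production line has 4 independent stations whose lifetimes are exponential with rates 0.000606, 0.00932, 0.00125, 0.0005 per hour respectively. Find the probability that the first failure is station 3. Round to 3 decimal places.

The time to first failure is exponential with rate Σλ = 0.000606 + 0.00932 + 0.00125 + 0.0005 = 0.011676.
P(station 3 first) = λ_3/Σλ = 0.00125/0.011676 ≈ 0.107.

0.107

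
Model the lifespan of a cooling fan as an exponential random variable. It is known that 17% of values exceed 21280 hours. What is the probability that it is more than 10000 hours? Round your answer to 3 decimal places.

e^(−λ·21280) = 0.17 ⇒ λ = −ln(0.17)/21280 = 0.0000832686.
P(X > 10000) = e^(−0.0000832686·10000) = e^(−0.83269) ≈ 0.435.

0.435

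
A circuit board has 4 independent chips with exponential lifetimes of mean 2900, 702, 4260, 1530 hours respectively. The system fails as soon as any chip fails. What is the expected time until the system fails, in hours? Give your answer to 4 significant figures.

376.3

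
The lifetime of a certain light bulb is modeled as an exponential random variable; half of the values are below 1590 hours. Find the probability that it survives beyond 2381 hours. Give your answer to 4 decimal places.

For an exponential, median = ln(2)/λ, so λ = ln 2 / 1590 = 0.000435942 per hour.
P(X > 2381) = e^(−λ·2381) = e^(−1.038) ≈ 0.3542.

0.3542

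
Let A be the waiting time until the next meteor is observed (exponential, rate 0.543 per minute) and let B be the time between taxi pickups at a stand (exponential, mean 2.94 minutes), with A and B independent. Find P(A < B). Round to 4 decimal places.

λ_1 = 0.543, λ_2 = 1/2.94 = 0.340136.
For independent exponentials, P(A < B) = λ_1/(λ_1+λ_2) = 0.543/0.883136 ≈ 0.6149.

0.6149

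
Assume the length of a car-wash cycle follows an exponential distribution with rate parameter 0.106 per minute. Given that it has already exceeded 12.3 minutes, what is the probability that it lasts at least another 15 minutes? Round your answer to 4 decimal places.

The exponential is memoryless, so the remaining time is again Exp(λ): the condition X > 12.3 is irrelevant.
P(X > 15) = e^(−1.59) ≈ 0.2039.

0.2039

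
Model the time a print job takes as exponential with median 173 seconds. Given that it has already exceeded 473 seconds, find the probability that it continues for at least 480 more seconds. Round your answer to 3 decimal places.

0.146

For an exponential, median = ln(2)/λ, so λ = ln 2 / 173 = 0.00400663 per second.
The exponential is memoryless, so the remaining time is again Exp(λ): the condition X > 473 is irrelevant.
P(X > 480) = e^(−1.9232) ≈ 0.146.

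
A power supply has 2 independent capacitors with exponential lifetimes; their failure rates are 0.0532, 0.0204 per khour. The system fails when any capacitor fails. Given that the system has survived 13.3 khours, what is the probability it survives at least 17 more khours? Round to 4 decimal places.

Time to first failure ~ Exp(Σλ) with Σλ = 0.0736.
By memorylessness, P(T > 13.3+17 | T > 13.3) = P(T > 17) = e^(−0.0736·17) ≈ 0.2862.

0.2862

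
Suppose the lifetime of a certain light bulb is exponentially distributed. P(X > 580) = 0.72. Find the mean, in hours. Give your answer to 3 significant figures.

e^(−λ·580) = 0.72 ⇒ λ = −ln(0.72)/580 = 0.000566386.
Mean = 1/λ = 1765.58 hours.

1770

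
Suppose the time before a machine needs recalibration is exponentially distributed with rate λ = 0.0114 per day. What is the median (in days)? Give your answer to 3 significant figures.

60.8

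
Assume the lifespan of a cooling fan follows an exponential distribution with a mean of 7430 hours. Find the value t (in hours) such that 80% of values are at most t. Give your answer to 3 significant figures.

12000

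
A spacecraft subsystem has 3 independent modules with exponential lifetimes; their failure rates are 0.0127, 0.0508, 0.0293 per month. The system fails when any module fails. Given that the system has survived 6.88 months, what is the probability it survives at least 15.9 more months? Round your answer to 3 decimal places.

Time to first failure ~ Exp(Σλ) with Σλ = 0.0928.
By memorylessness, P(T > 6.88+15.9 | T > 6.88) = P(T > 15.9) = e^(−0.0928·15.9) ≈ 0.229.

0.229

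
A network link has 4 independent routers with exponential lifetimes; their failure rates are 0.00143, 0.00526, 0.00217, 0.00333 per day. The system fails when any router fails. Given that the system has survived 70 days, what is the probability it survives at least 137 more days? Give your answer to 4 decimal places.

Time to first failure ~ Exp(Σλ) with Σλ = 0.01219.
By memorylessness, P(T > 70+137 | T > 70) = P(T > 137) = e^(−0.01219·137) ≈ 0.1882.

0.1882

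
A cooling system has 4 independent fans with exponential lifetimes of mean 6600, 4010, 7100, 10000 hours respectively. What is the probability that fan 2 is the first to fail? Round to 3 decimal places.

Rates: λ_i = 1/mean_i → 0.000151515, 0.000249377, 0.000140845, 0.0001; Σλ = 0.000641737.
P(fan 2 first) = λ_2/Σλ = 0.000249377/0.000641737 ≈ 0.389.

0.389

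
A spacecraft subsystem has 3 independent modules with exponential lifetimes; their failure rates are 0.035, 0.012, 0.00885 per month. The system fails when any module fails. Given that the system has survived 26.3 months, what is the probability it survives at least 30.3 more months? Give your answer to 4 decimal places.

Time to first failure ~ Exp(Σλ) with Σλ = 0.05585.
By memorylessness, P(T > 26.3+30.3 | T > 26.3) = P(T > 30.3) = e^(−0.05585·30.3) ≈ 0.1841.

0.1841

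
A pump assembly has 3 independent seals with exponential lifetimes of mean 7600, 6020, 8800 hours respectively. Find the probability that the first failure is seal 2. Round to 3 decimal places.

Rates: λ_i = 1/mean_i → 0.000131579, 0.000166113, 0.000113636; Σλ = 0.000411328.
P(seal 2 first) = λ_2/Σλ = 0.000166113/0.000411328 ≈ 0.404.

0.404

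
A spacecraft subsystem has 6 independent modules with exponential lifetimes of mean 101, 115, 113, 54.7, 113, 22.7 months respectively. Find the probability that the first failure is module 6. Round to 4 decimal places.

Rates: λ_i = 1/mean_i → 0.00990099, 0.00869565, 0.00884956, 0.0182815, 0.00884956, 0.0440529; Σλ = 0.0986302.
P(module 6 first) = λ_6/Σλ = 0.0440529/0.0986302 ≈ 0.4466.

0.4466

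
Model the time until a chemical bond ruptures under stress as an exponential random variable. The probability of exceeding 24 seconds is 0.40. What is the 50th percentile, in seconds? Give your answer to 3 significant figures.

18.2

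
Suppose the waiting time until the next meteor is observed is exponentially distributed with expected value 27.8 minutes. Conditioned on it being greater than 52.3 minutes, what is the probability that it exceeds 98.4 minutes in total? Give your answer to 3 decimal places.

The rate is λ = 1/27.8 = 0.0359712 per minute.
By the memoryless property, P(X > 52.3+46.1 | X > 52.3) = P(X > 46.1).
P(X > 46.1) = e^(−1.6583) ≈ 0.190.

0.190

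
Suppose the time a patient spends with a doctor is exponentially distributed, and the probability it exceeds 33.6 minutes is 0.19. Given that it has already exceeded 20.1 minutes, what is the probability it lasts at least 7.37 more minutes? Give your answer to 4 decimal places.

0.6947

From e^(−λ·33.6) = 0.19, λ = −ln(0.19)/33.6 = 0.0494265.
Memoryless: P(X > 20.1+7.37 | X > 20.1) = P(X > 7.37) = e^(−0.0494265·7.37) ≈ 0.6947.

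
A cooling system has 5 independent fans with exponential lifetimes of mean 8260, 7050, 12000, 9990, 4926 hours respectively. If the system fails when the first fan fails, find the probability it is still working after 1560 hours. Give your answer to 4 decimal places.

The first failure time is exponential with rate Σλ_i = 1/8260 + 1/7050 + 1/12000 + 1/9990 + 1/4926 = 0.000649347 per hour.
P(min > 1560) = e^(−0.000649347·1560) = e^(−1.013) ≈ 0.3631.

0.3631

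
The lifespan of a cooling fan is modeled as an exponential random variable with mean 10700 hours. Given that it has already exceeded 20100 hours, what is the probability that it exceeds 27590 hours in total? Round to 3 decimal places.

The rate is λ = 1/10700 = 0.0000934579 per hour.
The exponential is memoryless, so the remaining time is again Exp(λ): the condition X > 20100 is irrelevant.
P(X > 7490) = e^(−0.7) ≈ 0.497.

0.497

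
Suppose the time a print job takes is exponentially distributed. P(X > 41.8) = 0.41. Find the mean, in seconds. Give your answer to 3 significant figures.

46.9

e^(−λ·41.8) = 0.41 ⇒ λ = −ln(0.41)/41.8 = 0.0213301.
Mean = 1/λ = 46.8821 seconds.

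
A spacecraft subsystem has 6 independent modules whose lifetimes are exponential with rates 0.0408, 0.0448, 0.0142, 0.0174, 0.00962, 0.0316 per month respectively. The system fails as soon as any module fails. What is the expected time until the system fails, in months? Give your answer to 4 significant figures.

The time to first failure is exponential with rate Σλ = 0.0408 + 0.0448 + 0.0142 + 0.0174 + 0.00962 + 0.0316 = 0.15842.
E[min] = 1/Σλ = 1/0.15842 = 6.31233 months.

6.312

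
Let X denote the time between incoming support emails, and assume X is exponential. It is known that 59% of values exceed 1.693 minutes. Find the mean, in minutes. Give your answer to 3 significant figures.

e^(−λ·1.693) = 0.59 ⇒ λ = −ln(0.59)/1.693 = 0.311655.
Mean = 1/λ = 3.20867 minutes.

3.21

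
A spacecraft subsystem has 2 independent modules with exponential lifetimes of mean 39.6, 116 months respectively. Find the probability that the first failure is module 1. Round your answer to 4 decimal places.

Rates: λ_i = 1/mean_i → 0.0252525, 0.00862069; Σλ = 0.0338732.
P(module 1 first) = λ_1/Σλ = 0.0252525/0.0338732 ≈ 0.7455.

0.7455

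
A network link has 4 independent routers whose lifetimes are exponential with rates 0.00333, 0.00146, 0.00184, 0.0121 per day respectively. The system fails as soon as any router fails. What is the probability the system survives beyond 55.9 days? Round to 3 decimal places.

The time to first failure is exponential with rate Σλ = 0.00333 + 0.00146 + 0.00184 + 0.0121 = 0.01873.
P(min > 55.9) = e^(−0.01873·55.9) = e^(−1.047) ≈ 0.351.

0.351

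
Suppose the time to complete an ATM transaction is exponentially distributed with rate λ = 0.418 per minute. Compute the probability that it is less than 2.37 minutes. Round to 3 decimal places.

P(X ≤ 2.37) = 1 − e^(−λ·2.37) = 1 − e^(−0.99066) ≈ 0.629.

0.629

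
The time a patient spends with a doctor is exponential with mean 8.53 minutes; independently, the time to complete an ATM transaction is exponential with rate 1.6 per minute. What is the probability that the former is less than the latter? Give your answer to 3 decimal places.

λ_1 = 1/8.53 = 0.117233, λ_2 = 1.6.
For independent exponentials, P(the former < the latter) = λ_1/(λ_1+λ_2) = 0.117233/1.71723 ≈ 0.068.

0.068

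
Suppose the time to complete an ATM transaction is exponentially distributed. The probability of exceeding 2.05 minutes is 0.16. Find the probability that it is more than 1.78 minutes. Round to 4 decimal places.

0.2037

e^(−λ·2.05) = 0.16 ⇒ λ = −ln(0.16)/2.05 = 0.893942.
P(X > 1.78) = e^(−0.893942·1.78) = e^(−1.5912) ≈ 0.2037.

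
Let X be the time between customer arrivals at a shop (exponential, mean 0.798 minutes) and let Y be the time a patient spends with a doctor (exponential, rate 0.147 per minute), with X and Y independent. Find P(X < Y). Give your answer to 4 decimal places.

λ_1 = 1/0.798 = 1.25313, λ_2 = 0.147.
For independent exponentials, P(X < Y) = λ_1/(λ_1+λ_2) = 1.25313/1.40013 ≈ 0.8950.

0.8950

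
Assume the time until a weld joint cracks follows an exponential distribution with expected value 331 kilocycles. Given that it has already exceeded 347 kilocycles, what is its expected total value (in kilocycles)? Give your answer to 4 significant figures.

The rate is λ = 1/331 = 0.00302115 per kilocycle.
By memorylessness, E[X | X > 347] = 347 + 1/λ = 347 + 331 = 678 kilocycles.

678.0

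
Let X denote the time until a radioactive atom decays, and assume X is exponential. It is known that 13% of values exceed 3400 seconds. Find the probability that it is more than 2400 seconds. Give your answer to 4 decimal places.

0.2369

e^(−λ·3400) = 0.13 ⇒ λ = −ln(0.13)/3400 = 0.000600065.
P(X > 2400) = e^(−0.000600065·2400) = e^(−1.4402) ≈ 0.2369.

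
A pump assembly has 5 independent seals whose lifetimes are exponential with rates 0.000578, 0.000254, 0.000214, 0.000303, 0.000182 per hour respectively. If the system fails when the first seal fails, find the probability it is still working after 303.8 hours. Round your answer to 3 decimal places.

The time to first failure is exponential with rate Σλ = 0.000578 + 0.000254 + 0.000214 + 0.000303 + 0.000182 = 0.001531.
P(min > 303.8) = e^(−0.001531·303.8) = e^(−0.46512) ≈ 0.628.

0.628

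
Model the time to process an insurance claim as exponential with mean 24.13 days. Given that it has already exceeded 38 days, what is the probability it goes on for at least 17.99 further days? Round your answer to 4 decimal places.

0.4745

The rate is λ = 1/24.13 = 0.0414422 per day.
The exponential is memoryless, so the remaining time is again Exp(λ): the condition X > 38 is irrelevant.
P(X > 17.99) = e^(−0.74554) ≈ 0.4745.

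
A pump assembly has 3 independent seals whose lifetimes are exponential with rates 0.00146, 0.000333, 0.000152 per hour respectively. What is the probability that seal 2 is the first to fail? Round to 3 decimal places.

0.171

The time to first failure is exponential with rate Σλ = 0.00146 + 0.000333 + 0.000152 = 0.001945.
P(seal 2 first) = λ_2/Σλ = 0.000333/0.001945 ≈ 0.171.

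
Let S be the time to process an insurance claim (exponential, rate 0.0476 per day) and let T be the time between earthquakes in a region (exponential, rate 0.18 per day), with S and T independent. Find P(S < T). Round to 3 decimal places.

0.209

λ_1 = 0.0476, λ_2 = 0.18.
For independent exponentials, P(S < T) = λ_1/(λ_1+λ_2) = 0.0476/0.2276 ≈ 0.209.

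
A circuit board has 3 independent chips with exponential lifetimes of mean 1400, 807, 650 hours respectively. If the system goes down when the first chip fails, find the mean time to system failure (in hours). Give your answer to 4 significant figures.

The first failure time is exponential with rate Σλ_i = 1/1400 + 1/807 + 1/650 = 0.0034919 per hour.
E[min] = 1/Σλ = 1/0.0034919 = 286.377 hours.

286.4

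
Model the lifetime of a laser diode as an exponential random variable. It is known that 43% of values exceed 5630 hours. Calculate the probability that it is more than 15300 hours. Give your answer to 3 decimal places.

e^(−λ·5630) = 0.43 ⇒ λ = −ln(0.43)/5630 = 0.000149906.
P(X > 15300) = e^(−0.000149906·15300) = e^(−2.2936) ≈ 0.101.

0.101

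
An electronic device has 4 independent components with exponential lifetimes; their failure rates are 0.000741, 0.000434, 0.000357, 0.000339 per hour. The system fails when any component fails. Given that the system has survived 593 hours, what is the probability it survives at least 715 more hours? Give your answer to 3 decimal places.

Time to first failure ~ Exp(Σλ) with Σλ = 0.001871.
By memorylessness, P(T > 593+715 | T > 593) = P(T > 715) = e^(−0.001871·715) ≈ 0.262.

0.262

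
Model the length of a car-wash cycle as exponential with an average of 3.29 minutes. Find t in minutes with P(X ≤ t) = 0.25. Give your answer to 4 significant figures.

0.9465

The rate is λ = 1/3.29 = 0.303951 per minute.
Set 1 − e^(−λt) = 0.25, so t = −ln(0.75)/λ = 0.28768/0.303951 ≈ 0.946474 minutes.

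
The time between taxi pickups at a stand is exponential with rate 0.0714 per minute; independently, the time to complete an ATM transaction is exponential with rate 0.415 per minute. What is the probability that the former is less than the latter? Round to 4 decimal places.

0.1468

λ_1 = 0.0714, λ_2 = 0.415.
For independent exponentials, P(the former < the latter) = λ_1/(λ_1+λ_2) = 0.0714/0.4864 ≈ 0.1468.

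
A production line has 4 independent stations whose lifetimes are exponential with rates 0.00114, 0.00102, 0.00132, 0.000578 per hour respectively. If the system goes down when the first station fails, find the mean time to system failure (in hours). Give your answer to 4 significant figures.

246.4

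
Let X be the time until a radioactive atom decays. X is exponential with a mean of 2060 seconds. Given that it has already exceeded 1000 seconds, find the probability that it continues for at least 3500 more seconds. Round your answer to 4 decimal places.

The rate is λ = 1/2060 = 0.000485437 per second.
P(X > s+t | X > s) = e^(−λ(s+t))/e^(−λs) = e^(−λt), independent of s = 1000.
P(X > 3500) = e^(−1.699) ≈ 0.1829.

0.1829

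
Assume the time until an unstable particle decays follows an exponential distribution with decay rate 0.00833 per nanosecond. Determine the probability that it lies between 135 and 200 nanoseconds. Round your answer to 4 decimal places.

0.1358

P(135 < X < 200) = e^(−λ·135) − e^(−λ·200) = 0.32480 − 0.18900 ≈ 0.1358.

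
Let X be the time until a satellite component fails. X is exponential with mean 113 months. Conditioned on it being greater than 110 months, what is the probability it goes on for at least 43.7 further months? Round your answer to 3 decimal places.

0.679

The rate is λ = 1/113 = 0.00884956 per month.
By the memoryless property, P(X > 110+43.7 | X > 110) = P(X > 43.7).
P(X > 43.7) = e^(−0.38673) ≈ 0.679.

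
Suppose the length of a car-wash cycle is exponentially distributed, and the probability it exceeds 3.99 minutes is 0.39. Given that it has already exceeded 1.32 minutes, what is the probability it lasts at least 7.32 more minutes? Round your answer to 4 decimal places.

0.1777

From e^(−λ·3.99) = 0.39, λ = −ln(0.39)/3.99 = 0.235992.
Memoryless: P(X > 1.32+7.32 | X > 1.32) = P(X > 7.32) = e^(−0.235992·7.32) ≈ 0.1777.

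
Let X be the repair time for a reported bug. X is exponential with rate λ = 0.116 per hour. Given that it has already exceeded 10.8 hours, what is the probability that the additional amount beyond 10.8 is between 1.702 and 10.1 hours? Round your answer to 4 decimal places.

Memoryless: the residual past 10.8 is again Exp(λ).
P(1.702 < residual < 10.1) = e^(−λ·1.702) − e^(−λ·10.1) = 0.82084 − 0.30987 ≈ 0.5110.

0.5110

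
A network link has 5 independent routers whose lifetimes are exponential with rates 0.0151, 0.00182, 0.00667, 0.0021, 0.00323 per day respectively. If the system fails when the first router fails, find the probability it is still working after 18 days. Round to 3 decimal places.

0.594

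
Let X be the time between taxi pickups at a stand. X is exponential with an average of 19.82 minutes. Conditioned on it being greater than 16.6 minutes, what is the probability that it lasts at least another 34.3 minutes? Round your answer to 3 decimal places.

0.177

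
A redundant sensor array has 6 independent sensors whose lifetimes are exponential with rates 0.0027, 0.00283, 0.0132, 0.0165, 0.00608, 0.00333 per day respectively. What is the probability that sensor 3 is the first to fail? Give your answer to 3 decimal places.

0.296

The time to first failure is exponential with rate Σλ = 0.0027 + 0.00283 + 0.0132 + 0.0165 + 0.00608 + 0.00333 = 0.04464.
P(sensor 3 first) = λ_3/Σλ = 0.0132/0.04464 ≈ 0.296.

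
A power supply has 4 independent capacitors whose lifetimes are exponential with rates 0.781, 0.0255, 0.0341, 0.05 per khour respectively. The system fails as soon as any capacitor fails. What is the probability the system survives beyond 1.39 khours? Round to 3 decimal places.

0.290

The time to first failure is exponential with rate Σλ = 0.781 + 0.0255 + 0.0341 + 0.05 = 0.8906.
P(min > 1.39) = e^(−0.8906·1.39) = e^(−1.2379) ≈ 0.290.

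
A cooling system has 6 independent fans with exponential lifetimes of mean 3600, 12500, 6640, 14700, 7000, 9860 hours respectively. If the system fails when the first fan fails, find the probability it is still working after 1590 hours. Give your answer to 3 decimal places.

The first failure time is exponential with rate Σλ_i = 1/3600 + 1/12500 + 1/6640 + 1/14700 + 1/7000 + 1/9860 = 0.000820684 per hour.
P(min > 1590) = e^(−0.000820684·1590) = e^(−1.3049) ≈ 0.271.

0.271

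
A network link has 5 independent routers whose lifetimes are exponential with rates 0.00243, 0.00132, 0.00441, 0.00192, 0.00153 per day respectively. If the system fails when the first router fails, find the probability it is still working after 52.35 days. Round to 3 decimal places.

The time to first failure is exponential with rate Σλ = 0.00243 + 0.00132 + 0.00441 + 0.00192 + 0.00153 = 0.01161.
P(min > 52.35) = e^(−0.01161·52.35) = e^(−0.60778) ≈ 0.545.

0.545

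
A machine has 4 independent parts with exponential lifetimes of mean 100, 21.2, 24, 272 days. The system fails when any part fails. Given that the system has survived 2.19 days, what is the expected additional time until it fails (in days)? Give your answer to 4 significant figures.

9.755

First-failure rate Σλ = 1/100 + 1/21.2 + 1/24 + 1/272 = 0.102513.
By memorylessness the expected residual is 1/Σλ = 9.75487 days, regardless of the 2.19 already elapsed.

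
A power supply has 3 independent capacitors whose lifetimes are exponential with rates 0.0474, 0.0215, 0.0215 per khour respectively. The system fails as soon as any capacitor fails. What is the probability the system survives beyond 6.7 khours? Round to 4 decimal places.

The time to first failure is exponential with rate Σλ = 0.0474 + 0.0215 + 0.0215 = 0.0904.
P(min > 6.7) = e^(−0.0904·6.7) = e^(−0.60568) ≈ 0.5457.

0.5457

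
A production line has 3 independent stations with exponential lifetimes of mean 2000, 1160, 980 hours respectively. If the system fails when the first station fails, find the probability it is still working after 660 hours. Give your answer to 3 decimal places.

0.208

The first failure time is exponential with rate Σλ_i = 1/2000 + 1/1160 + 1/980 = 0.00238248 per hour.
P(min > 660) = e^(−0.00238248·660) = e^(−1.5724) ≈ 0.208.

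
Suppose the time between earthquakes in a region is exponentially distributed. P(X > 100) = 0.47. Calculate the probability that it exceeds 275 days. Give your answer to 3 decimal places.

0.125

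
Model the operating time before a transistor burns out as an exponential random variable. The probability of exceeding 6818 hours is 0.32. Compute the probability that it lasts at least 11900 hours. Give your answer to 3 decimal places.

0.137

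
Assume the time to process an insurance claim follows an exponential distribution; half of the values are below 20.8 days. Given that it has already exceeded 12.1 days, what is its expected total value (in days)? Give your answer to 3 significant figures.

For an exponential, median = ln(2)/λ, so λ = ln 2 / 20.8 = 0.0333244 per day.
By memorylessness, E[X | X > 12.1] = 12.1 + 1/λ = 12.1 + 30.0081 = 42.1081 days.

42.1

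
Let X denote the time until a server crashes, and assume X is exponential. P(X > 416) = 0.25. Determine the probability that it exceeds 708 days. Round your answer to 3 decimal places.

e^(−λ·416) = 0.25 ⇒ λ = −ln(0.25)/416 = 0.00333244.
P(X > 708) = e^(−0.00333244·708) = e^(−2.3594) ≈ 0.094.

0.094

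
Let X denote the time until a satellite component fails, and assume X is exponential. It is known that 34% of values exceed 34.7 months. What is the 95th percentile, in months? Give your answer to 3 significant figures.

e^(−λ·34.7) = 0.34 ⇒ λ = −ln(0.34)/34.7 = 0.0310896.
95th percentile: 1 − e^(−λt) = 0.95, t = −ln(0.05)/λ = 96.358 months.

96.4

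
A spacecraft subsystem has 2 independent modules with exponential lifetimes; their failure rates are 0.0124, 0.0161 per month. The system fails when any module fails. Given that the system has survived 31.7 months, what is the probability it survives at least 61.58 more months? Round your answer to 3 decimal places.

0.173

Time to first failure ~ Exp(Σλ) with Σλ = 0.0285.
By memorylessness, P(T > 31.7+61.58 | T > 31.7) = P(T > 61.58) = e^(−0.0285·61.58) ≈ 0.173.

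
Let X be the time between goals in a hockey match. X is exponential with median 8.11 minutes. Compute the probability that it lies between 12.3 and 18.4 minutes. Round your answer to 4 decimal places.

0.1420

For an exponential, median = ln(2)/λ, so λ = ln 2 / 8.11 = 0.0854682 per minute.
P(12.3 < X < 18.4) = e^(−λ·12.3) − e^(−λ·18.4) = 0.34950 − 0.20750 ≈ 0.1420.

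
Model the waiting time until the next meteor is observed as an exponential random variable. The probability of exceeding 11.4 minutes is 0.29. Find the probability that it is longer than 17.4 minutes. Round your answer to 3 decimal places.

e^(−λ·11.4) = 0.29 ⇒ λ = −ln(0.29)/11.4 = 0.108585.
P(X > 17.4) = e^(−0.108585·17.4) = e^(−1.8894) ≈ 0.151.

0.151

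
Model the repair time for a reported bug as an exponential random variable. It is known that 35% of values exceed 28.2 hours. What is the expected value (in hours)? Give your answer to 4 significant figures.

26.86

e^(−λ·28.2) = 0.35 ⇒ λ = −ln(0.35)/28.2 = 0.0372277.
Mean = 1/λ = 26.8617 hours.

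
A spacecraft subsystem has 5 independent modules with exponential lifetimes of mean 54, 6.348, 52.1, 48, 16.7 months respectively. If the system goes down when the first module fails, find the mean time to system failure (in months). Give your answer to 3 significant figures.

3.62

The first failure time is exponential with rate Σλ_i = 1/54 + 1/6.348 + 1/52.1 + 1/48 + 1/16.7 = 0.275956 per month.
E[min] = 1/Σλ = 1/0.275956 = 3.62377 months.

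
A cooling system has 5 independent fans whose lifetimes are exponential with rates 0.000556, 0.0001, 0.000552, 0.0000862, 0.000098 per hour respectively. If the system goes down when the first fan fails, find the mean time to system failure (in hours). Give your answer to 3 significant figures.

718

The time to first failure is exponential with rate Σλ = 0.000556 + 0.0001 + 0.000552 + 0.0000862 + 0.000098 = 0.0013922.
E[min] = 1/Σλ = 1/0.0013922 = 718.288 hours.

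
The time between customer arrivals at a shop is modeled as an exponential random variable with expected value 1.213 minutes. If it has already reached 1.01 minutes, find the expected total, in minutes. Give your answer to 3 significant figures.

The rate is λ = 1/1.213 = 0.824402 per minute.
By memorylessness, E[X | X > 1.01] = 1.01 + 1/λ = 1.01 + 1.213 = 2.223 minutes.

2.22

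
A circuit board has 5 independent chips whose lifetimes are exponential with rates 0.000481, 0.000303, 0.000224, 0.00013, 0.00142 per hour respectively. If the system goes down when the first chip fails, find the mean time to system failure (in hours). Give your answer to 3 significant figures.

The time to first failure is exponential with rate Σλ = 0.000481 + 0.000303 + 0.000224 + 0.00013 + 0.00142 = 0.002558.
E[min] = 1/Σλ = 1/0.002558 = 390.93 hours.

391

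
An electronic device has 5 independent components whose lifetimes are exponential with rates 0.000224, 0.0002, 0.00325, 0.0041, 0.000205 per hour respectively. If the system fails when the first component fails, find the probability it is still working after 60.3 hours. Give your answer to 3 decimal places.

0.618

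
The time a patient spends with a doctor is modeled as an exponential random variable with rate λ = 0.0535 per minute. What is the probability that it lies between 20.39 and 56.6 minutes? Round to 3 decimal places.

P(20.39 < X < 56.6) = e^(−λ·20.39) − e^(−λ·56.6) = 0.33593 − 0.04841 ≈ 0.288.

0.288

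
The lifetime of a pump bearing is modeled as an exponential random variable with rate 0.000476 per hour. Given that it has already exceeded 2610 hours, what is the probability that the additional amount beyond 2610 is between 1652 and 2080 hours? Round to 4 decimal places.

0.0840

Memoryless: the residual past 2610 is again Exp(λ).
P(1652 < residual < 2080) = e^(−λ·1652) − e^(−λ·2080) = 0.45550 − 0.37155 ≈ 0.0840.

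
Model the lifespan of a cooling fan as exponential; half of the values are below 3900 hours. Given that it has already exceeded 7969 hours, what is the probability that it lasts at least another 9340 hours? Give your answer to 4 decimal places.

0.1901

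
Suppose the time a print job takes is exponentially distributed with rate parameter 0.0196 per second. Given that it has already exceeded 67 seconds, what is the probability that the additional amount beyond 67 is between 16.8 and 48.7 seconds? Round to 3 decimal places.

Memoryless: the residual past 67 is again Exp(λ).
P(16.8 < residual < 48.7) = e^(−λ·16.8) − e^(−λ·48.7) = 0.71944 − 0.38500 ≈ 0.334.

0.334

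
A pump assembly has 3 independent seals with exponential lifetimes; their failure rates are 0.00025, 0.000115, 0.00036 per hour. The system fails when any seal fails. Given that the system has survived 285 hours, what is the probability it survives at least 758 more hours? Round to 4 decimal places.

Time to first failure ~ Exp(Σλ) with Σλ = 0.000725.
By memorylessness, P(T > 285+758 | T > 285) = P(T > 758) = e^(−0.000725·758) ≈ 0.5772.

0.5772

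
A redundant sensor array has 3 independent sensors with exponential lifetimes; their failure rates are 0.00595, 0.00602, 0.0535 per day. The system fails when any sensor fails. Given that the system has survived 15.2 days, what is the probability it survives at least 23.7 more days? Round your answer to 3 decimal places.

0.212

Time to first failure ~ Exp(Σλ) with Σλ = 0.06547.
By memorylessness, P(T > 15.2+23.7 | T > 15.2) = P(T > 23.7) = e^(−0.06547·23.7) ≈ 0.212.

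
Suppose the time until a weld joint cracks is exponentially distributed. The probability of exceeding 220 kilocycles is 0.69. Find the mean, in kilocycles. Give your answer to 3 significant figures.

593

e^(−λ·220) = 0.69 ⇒ λ = −ln(0.69)/220 = 0.00168665.
Mean = 1/λ = 592.89 kilocycles.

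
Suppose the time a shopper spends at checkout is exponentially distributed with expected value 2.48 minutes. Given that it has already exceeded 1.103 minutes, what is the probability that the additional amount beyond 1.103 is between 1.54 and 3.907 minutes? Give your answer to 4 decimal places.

0.3305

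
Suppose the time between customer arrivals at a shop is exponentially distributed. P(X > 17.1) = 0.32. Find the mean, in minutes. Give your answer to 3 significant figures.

15.0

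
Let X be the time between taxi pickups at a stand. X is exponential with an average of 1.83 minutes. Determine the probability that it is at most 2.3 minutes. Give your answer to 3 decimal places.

The rate is λ = 1/1.83 = 0.546448 per minute.
P(X ≤ 2.3) = 1 − e^(−λ·2.3) = 1 − e^(−1.2568) ≈ 0.715.

0.715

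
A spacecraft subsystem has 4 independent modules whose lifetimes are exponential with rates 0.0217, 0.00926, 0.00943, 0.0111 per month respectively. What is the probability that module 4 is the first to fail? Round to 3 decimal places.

0.216

The time to first failure is exponential with rate Σλ = 0.0217 + 0.00926 + 0.00943 + 0.0111 = 0.05149.
P(module 4 first) = λ_4/Σλ = 0.0111/0.05149 ≈ 0.216.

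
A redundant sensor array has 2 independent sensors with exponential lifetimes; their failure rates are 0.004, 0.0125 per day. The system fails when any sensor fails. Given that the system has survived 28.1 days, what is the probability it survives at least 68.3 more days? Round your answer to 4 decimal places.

0.3240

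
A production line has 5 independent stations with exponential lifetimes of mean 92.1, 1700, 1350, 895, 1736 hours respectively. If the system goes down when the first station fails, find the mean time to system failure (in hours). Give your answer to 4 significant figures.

The first failure time is exponential with rate Σλ_i = 1/92.1 + 1/1700 + 1/1350 + 1/895 + 1/1736 = 0.0138801 per hour.
E[min] = 1/Σλ = 1/0.0138801 = 72.0456 hours.

72.05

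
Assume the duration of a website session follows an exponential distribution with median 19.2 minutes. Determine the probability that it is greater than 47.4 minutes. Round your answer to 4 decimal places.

0.1806

For an exponential, median = ln(2)/λ, so λ = ln 2 / 19.2 = 0.0361014 per minute.
P(X > 47.4) = e^(−λ·47.4) = e^(−1.7112) ≈ 0.1806.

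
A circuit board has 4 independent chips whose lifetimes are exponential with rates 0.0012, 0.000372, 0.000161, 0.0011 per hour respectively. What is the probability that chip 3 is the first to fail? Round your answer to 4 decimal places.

0.0568

The time to first failure is exponential with rate Σλ = 0.0012 + 0.000372 + 0.000161 + 0.0011 = 0.002833.
P(chip 3 first) = λ_3/Σλ = 0.000161/0.002833 ≈ 0.0568.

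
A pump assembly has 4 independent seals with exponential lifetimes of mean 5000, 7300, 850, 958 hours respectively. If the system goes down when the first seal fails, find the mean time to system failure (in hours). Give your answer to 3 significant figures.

391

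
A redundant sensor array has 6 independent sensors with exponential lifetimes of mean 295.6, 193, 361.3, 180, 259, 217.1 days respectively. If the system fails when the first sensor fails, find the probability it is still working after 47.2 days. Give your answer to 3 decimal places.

The first failure time is exponential with rate Σλ_i = 1/295.6 + 1/193 + 1/361.3 + 1/180 + 1/259 + 1/217.1 = 0.0253548 per day.
P(min > 47.2) = e^(−0.0253548·47.2) = e^(−1.1967) ≈ 0.302.

0.302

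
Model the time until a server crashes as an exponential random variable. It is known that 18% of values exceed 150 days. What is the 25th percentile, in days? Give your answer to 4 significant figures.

25.16

e^(−λ·150) = 0.18 ⇒ λ = −ln(0.18)/150 = 0.011432.
25th percentile: 1 − e^(−λt) = 0.25, t = −ln(0.75)/λ = 25.1647 days.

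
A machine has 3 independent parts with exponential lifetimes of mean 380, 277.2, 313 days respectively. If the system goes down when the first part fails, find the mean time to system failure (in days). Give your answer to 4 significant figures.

106.0

The first failure time is exponential with rate Σλ_i = 1/380 + 1/277.2 + 1/313 = 0.00943397 per day.
E[min] = 1/Σλ = 1/0.00943397 = 106 days.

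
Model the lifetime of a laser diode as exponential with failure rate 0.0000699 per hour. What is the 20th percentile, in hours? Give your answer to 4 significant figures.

3192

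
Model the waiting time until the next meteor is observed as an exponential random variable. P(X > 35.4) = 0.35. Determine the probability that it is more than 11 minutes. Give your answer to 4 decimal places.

0.7216

e^(−λ·35.4) = 0.35 ⇒ λ = −ln(0.35)/35.4 = 0.029656.
P(X > 11) = e^(−0.029656·11) = e^(−0.32622) ≈ 0.7216.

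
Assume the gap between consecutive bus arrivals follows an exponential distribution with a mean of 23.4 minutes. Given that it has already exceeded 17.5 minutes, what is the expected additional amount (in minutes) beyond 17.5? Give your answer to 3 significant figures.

23.4

The rate is λ = 1/23.4 = 0.042735 per minute.
By memorylessness, the remaining amount past any threshold is again Exp(λ) with mean 1/λ = 23.4 minutes.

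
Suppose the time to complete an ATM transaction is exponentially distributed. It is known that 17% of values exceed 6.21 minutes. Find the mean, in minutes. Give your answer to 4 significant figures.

e^(−λ·6.21) = 0.17 ⇒ λ = −ln(0.17)/6.21 = 0.285339.
Mean = 1/λ = 3.5046 minutes.

3.505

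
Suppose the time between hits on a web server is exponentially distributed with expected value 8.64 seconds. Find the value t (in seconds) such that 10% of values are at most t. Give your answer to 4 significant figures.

The rate is λ = 1/8.64 = 0.115741 per second.
Set 1 − e^(−λt) = 0.1, so t = −ln(0.9)/λ = 0.10536/0.115741 ≈ 0.910315 seconds.

0.9103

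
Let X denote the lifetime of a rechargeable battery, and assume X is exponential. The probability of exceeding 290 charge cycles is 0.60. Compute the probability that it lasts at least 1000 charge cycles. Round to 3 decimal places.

e^(−λ·290) = 0.60 ⇒ λ = −ln(0.60)/290 = 0.00176147.
P(X > 1000) = e^(−0.00176147·1000) = e^(−1.7615) ≈ 0.172.

0.172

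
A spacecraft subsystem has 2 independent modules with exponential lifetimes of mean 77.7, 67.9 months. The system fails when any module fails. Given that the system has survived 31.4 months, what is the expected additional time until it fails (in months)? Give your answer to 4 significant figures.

First-failure rate Σλ = 1/77.7 + 1/67.9 = 0.0275976.
By memorylessness the expected residual is 1/Σλ = 36.2351 months, regardless of the 31.4 already elapsed.

36.24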